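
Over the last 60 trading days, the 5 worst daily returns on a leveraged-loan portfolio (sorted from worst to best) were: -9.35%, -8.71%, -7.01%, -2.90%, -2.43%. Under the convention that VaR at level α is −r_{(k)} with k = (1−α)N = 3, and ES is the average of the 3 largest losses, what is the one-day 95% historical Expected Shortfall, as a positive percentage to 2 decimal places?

The 3 worst returns sum to -25.07%.
ES = −(-25.07%) / 3 = 8.3566…% ≈ 8.36%.

8.36%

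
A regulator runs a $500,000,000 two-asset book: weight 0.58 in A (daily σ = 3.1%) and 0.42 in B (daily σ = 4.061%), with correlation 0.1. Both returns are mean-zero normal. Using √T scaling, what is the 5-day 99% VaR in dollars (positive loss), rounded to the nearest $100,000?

$67,600,000

σ_p = √(0.58²·3.1² + 0.42²·4.061² + 2·0.1·0.58·0.42·3.1·4.061) = 2.599%.
σ_{5d} = 2.599% × √5 = 5.812%.
z(99%) = 2.326.
VaR = 2.326 × 5.812% = 13.519%; on $500,000,000 that is $67,595,000.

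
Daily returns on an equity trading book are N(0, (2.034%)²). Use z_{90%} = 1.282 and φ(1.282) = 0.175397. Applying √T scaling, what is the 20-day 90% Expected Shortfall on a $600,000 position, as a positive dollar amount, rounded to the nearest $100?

σ_{20d} = 2.034% × √20 = 9.096%.
ES multiplier = φ(z)/(1−α) = 0.175397/0.1 = 1.754.
ES = 9.096% × 1.754 = 15.954%; on $600,000: $95,724.

$95,700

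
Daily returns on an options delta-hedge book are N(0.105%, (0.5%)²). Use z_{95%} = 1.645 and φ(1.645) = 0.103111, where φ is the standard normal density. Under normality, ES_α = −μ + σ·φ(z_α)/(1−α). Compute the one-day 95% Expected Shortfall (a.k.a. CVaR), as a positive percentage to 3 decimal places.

Tail multiplier: φ(z)/(1−α) = 0.103111 / 0.05 = 2.062.
ES = −(0.105%) + 0.5% × 2.062 = 0.926%.

0.926%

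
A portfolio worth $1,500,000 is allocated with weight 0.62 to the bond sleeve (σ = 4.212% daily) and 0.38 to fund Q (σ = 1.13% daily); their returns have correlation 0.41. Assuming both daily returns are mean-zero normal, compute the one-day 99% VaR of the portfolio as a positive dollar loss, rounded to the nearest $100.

σ_p² = 0.62²·4.212² + 0.38²·1.13² + 2·0.41·0.62·0.38·4.212·1.13 = 7.9235 (%²).
σ_p = √7.9235 = 2.815%.
At 99%, z = 2.326.
VaR = 2.326 × 2.815% = 6.548%; on $1,500,000 that is $98,220.

$98,200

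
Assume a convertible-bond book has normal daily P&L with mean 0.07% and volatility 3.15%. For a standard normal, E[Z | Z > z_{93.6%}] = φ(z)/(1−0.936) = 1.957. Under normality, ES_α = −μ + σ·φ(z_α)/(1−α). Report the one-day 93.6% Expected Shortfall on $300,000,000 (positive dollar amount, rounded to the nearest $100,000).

ES = −(0.07%) + 3.15% × 1.957 = 6.095%.
On $300,000,000: 0.06095 × $300,000,000 = $18,285,000.

$18,300,000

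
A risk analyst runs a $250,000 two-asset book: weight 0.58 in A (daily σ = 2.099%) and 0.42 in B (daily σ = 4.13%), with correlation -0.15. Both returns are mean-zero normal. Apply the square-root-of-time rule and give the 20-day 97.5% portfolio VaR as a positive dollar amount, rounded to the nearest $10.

σ_p = √(0.58²·2.099² + 0.42²·4.13² + 2·-0.15·0.58·0.42·2.099·4.13) = 1.964%.
σ_{20d} = 1.964% × √20 = 8.783%.
z(97.5%) = 1.960.
VaR = 1.960 × 8.783% = 17.215%; on $250,000 that is $43,038.

$43,040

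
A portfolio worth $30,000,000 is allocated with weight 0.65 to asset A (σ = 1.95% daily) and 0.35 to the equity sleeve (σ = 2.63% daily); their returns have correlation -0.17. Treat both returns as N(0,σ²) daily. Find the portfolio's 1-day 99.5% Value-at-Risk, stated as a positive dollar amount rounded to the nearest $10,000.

$1,110,000

σ_p² = 0.65²·1.95² + 0.35²·2.63² + 2·-0.17·0.65·0.35·1.95·2.63 = 2.0572 (%²).
σ_p = √2.0572 = 1.434%.
At 99.5%, z = 2.576.
VaR = 2.576 × 1.434% = 3.694%; on $30,000,000 that is $1,108,200.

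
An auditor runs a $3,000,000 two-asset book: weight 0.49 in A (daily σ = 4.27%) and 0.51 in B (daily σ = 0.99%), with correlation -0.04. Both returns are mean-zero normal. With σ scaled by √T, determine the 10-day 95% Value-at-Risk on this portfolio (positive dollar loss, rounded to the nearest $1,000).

$333,000

σ_p = √(0.49²·4.27² + 0.51²·0.99² + 2·-0.04·0.49·0.51·4.27·0.99) = 2.133%.
σ_{10d} = 2.133% × √10 = 6.745%.
z(95%) = 1.645.
VaR = 1.645 × 6.745% = 11.096%; on $3,000,000 that is $332,880.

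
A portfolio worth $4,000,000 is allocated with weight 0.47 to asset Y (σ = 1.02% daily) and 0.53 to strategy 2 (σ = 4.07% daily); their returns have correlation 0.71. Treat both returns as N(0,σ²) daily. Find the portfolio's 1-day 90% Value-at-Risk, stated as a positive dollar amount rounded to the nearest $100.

$129,200

σ_p² = 0.47²·1.02² + 0.53²·4.07² + 2·0.71·0.47·0.53·1.02·4.07 = 6.3513 (%²).
σ_p = √6.3513 = 2.520%.
At 90%, z = 1.282.
VaR = 1.282 × 2.520% = 3.231%; on $4,000,000 that is $129,240.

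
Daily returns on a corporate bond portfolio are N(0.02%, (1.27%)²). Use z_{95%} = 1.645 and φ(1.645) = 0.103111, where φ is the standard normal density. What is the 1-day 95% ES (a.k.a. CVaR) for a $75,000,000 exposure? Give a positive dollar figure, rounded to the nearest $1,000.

Tail multiplier: φ(z)/(1−α) = 0.103111 / 0.05 = 2.062.
ES = −(0.02%) + 1.27% × 2.062 = 2.599%.
On $75,000,000: 0.02599 × $75,000,000 = $1,949,250.

$1,949,000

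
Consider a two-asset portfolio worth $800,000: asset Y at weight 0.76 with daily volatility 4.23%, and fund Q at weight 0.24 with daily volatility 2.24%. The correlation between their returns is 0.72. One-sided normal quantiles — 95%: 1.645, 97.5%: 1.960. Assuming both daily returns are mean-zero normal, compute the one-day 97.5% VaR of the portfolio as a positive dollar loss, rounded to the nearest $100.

σ_p² = 0.76²·4.23² + 0.24²·2.24² + 2·0.72·0.76·0.24·4.23·2.24 = 13.1127 (%²).
σ_p = √13.1127 = 3.621%.
VaR = 1.960 × 3.621% = 7.097%; on $800,000 that is $56,776.

$56,800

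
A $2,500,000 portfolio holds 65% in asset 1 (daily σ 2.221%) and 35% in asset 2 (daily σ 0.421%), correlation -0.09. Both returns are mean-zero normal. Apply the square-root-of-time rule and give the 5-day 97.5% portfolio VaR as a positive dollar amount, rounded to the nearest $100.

$157,500

σ_p = √(0.65²·2.221² + 0.35²·0.421² + 2·-0.09·0.65·0.35·2.221·0.421) = 1.438%.
σ_{5d} = 1.438% × √5 = 3.215%.
z(97.5%) = 1.960.
VaR = 1.960 × 3.215% = 6.301%; on $2,500,000 that is $157,525.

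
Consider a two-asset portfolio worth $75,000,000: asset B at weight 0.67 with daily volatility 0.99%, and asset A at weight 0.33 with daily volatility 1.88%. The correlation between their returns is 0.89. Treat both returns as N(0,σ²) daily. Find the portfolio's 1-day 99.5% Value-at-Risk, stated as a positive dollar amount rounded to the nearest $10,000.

$2,410,000

σ_p² = 0.67²·0.99² + 0.33²·1.88² + 2·0.89·0.67·0.33·0.99·1.88 = 1.5574 (%²).
σ_p = √1.5574 = 1.248%.
At 99.5%, z = 2.576.
VaR = 2.576 × 1.248% = 3.215%; on $75,000,000 that is $2,411,250.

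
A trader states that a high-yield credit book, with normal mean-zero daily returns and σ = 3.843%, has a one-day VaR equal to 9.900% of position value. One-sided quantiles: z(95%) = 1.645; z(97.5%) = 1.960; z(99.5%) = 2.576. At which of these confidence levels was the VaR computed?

Implied z = VaR/σ = 9.900 / 3.843 = 2.576.
This matches z(99.5%) = 2.576.

99.5%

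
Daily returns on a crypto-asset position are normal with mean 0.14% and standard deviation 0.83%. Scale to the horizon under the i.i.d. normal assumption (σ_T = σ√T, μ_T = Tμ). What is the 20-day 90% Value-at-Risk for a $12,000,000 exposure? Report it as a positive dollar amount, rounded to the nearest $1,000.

$235,000

At 90%, z = 1.282.
σ_{20d} = 0.83% × √20 = 3.712%; μ_{20d} = 20 × 0.14% = 2.800%.
VaR = −(2.800%) + 1.282 × 3.712% = 1.959%.
On $12,000,000: 0.01959 × $12,000,000 = $235,080.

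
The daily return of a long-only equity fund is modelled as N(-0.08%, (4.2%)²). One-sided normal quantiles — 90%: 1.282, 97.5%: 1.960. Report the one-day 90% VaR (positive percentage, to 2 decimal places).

5.46%

VaR = −μ + z·σ = −(-0.08%) + 1.282 × 4.2% = 5.464%.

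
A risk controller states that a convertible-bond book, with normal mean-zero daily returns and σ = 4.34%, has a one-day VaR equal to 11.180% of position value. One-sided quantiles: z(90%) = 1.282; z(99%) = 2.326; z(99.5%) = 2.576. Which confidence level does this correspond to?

Implied z = VaR/σ = 11.180 / 4.34 = 2.576.
This matches z(99.5%) = 2.576.

99.5%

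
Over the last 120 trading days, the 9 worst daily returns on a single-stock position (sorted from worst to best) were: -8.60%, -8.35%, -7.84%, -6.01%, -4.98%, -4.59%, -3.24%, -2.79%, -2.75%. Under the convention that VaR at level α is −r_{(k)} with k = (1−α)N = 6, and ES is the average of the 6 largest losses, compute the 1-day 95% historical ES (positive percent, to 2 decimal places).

The 6 worst returns sum to -40.37%.
ES = −(-40.37%) / 6 = 6.7283…% ≈ 6.73%.

6.73%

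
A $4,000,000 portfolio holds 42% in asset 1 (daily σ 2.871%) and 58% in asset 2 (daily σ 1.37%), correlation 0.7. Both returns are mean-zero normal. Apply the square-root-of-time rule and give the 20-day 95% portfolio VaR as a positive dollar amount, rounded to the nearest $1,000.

$545,000

σ_p = √(0.42²·2.871² + 0.58²·1.37² + 2·0.7·0.42·0.58·2.871·1.37) = 1.851%.
σ_{20d} = 1.851% × √20 = 8.278%.
z(95%) = 1.645.
VaR = 1.645 × 8.278% = 13.617%; on $4,000,000 that is $544,680.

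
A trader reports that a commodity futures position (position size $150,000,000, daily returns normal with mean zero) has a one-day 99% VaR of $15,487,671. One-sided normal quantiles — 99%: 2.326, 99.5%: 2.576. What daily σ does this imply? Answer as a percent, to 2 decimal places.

4.44%

VaR as a fraction: $15,487,671 / $150,000,000 = 10.325%.
σ = VaR / z = 10.325% / 2.326 = 4.439%.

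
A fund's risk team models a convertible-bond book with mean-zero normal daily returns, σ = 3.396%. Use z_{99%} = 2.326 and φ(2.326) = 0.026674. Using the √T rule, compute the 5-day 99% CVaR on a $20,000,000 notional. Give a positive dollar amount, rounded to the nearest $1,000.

$4,051,000

σ_{5d} = 3.396% × √5 = 7.594%.
ES multiplier = φ(z)/(1−α) = 0.026674/0.01 = 2.667.
ES = 7.594% × 2.667 = 20.253%; on $20,000,000: $4,050,600.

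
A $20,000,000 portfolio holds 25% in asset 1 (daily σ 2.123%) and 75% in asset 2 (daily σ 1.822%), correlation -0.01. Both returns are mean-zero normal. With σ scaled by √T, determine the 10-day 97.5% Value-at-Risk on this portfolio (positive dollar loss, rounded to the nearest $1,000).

$1,811,000

σ_p = √(0.25²·2.123² + 0.75²·1.822² + 2·-0.01·0.25·0.75·2.123·1.822) = 1.461%.
σ_{10d} = 1.461% × √10 = 4.620%.
z(97.5%) = 1.960.
VaR = 1.960 × 4.620% = 9.055%; on $20,000,000 that is $1,811,000.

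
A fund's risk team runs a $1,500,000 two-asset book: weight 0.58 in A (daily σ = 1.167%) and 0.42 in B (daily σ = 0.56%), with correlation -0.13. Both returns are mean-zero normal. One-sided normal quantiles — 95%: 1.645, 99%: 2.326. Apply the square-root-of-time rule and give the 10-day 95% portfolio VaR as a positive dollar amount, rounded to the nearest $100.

σ_p = √(0.58²·1.167² + 0.42²·0.56² + 2·-0.13·0.58·0.42·1.167·0.56) = 0.687%.
σ_{10d} = 0.687% × √10 = 2.172%.
VaR = 1.645 × 2.172% = 3.573%; on $1,500,000 that is $53,595.

$53,600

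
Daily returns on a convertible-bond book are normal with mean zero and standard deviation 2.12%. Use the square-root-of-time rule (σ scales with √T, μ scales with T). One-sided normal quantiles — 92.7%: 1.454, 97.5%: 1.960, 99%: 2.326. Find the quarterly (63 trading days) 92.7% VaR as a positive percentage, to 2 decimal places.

σ_{63d} = 2.12% × √63 = 16.827%.
VaR = 1.454 × 16.827% = 24.466%.

24.47%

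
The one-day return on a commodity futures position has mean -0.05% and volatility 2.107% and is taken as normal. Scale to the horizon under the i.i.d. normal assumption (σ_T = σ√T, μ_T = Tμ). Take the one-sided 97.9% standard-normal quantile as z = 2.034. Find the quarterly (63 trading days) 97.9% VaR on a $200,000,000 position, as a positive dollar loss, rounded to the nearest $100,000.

$74,300,000

σ_{63d} = 2.107% × √63 = 16.724%; μ_{63d} = 63 × -0.05% = -3.150%.
VaR = −(-3.150%) + 2.034 × 16.724% = 37.167%.
On $200,000,000: 0.37167 × $200,000,000 = $74,334,000.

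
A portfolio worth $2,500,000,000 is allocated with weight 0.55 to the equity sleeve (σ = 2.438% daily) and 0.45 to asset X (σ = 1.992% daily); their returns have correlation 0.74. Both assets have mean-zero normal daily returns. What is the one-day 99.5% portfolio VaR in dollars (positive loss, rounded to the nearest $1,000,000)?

$135,000,000

σ_p² = 0.55²·2.438² + 0.45²·1.992² + 2·0.74·0.55·0.45·2.438·1.992 = 4.3805 (%²).
σ_p = √4.3805 = 2.093%.
At 99.5%, z = 2.576.
VaR = 2.576 × 2.093% = 5.392%; on $2,500,000,000 that is $134,800,000.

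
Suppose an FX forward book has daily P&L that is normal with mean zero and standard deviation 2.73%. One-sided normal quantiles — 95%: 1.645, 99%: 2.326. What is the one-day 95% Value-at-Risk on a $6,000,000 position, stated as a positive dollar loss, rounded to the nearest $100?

$269,500

VaR = z·σ = 1.645 × 2.73% = 4.491%.
On $6,000,000: 0.04491 × $6,000,000 = $269,460.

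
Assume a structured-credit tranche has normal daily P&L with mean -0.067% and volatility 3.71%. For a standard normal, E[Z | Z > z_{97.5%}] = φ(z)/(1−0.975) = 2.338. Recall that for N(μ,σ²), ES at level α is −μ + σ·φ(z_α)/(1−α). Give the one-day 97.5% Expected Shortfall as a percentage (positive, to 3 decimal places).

8.741%

ES = −(-0.067%) + 3.71% × 2.338 = 8.741%.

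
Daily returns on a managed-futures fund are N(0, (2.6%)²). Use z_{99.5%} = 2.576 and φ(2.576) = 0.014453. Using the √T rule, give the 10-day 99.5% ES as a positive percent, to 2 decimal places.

23.77%

σ_{10d} = 2.6% × √10 = 8.222%.
ES multiplier = φ(z)/(1−α) = 0.014453/0.005 = 2.891.
ES = 8.222% × 2.891 = 23.770%.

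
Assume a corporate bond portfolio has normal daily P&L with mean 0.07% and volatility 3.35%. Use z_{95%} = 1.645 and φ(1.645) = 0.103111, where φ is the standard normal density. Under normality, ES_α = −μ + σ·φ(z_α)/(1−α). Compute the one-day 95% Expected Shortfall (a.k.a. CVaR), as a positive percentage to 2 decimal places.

Tail multiplier: φ(z)/(1−α) = 0.103111 / 0.05 = 2.062.
ES = −(0.07%) + 3.35% × 2.062 = 6.838%.

6.84%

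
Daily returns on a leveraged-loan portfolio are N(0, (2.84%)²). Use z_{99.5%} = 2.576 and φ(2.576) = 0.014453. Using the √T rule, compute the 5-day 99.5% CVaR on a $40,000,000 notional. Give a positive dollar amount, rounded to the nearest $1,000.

σ_{5d} = 2.84% × √5 = 6.350%.
ES multiplier = φ(z)/(1−α) = 0.014453/0.005 = 2.891.
ES = 6.350% × 2.891 = 18.358%; on $40,000,000: $7,343,200.

$7,343,000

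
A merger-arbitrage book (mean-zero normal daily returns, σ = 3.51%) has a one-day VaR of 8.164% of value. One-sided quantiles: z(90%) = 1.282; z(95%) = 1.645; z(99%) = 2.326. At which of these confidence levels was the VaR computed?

Implied z = VaR/σ = 8.164 / 3.51 = 2.326.
This matches z(99%) = 2.326.

99%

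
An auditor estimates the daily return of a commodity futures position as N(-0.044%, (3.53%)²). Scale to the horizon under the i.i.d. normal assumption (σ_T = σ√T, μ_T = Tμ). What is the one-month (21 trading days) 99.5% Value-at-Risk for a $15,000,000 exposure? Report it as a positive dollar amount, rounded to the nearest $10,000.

At 99.5%, z = 2.576.
σ_{21d} = 3.53% × √21 = 16.176%; μ_{21d} = 21 × -0.044% = -0.924%.
VaR = −(-0.924%) + 2.576 × 16.176% = 42.593%.
On $15,000,000: 0.42593 × $15,000,000 = $6,388,950.

$6,390,000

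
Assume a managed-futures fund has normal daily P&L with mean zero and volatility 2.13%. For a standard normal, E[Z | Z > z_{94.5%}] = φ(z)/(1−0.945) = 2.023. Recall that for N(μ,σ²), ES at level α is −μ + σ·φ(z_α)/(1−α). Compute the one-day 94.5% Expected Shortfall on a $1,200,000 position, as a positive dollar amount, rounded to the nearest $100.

$51,700

ES = 2.13% × 2.023 = 4.309%.
On $1,200,000: 0.04309 × $1,200,000 = $51,708.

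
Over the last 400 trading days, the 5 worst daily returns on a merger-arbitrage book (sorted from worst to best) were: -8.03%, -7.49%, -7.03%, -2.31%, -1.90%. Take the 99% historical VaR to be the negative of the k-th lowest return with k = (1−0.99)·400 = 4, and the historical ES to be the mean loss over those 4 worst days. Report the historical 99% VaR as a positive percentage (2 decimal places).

k = 4; the 4th lowest return is -2.31%, so VaR = 2.31%.

2.31%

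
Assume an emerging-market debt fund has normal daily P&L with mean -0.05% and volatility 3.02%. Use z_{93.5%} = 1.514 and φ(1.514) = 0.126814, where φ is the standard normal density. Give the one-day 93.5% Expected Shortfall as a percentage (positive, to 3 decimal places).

Tail multiplier: φ(z)/(1−α) = 0.126814 / 0.065 = 1.951.
ES = −(-0.05%) + 3.02% × 1.951 = 5.942%.

5.942%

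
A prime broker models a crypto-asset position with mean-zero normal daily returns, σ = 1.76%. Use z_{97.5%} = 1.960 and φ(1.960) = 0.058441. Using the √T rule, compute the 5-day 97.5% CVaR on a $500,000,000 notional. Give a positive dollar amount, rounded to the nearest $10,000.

$46,000,000

σ_{5d} = 1.76% × √5 = 3.935%.
ES multiplier = φ(z)/(1−α) = 0.058441/0.025 = 2.338.
ES = 3.935% × 2.338 = 9.200%; on $500,000,000: $46,000,000.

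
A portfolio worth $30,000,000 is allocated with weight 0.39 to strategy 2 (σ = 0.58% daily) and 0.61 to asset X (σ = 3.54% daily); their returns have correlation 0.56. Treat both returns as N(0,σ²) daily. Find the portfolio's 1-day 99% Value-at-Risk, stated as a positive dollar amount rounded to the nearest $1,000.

σ_p² = 0.39²·0.58² + 0.61²·3.54² + 2·0.56·0.39·0.61·0.58·3.54 = 5.2612 (%²).
σ_p = √5.2612 = 2.294%.
At 99%, z = 2.326.
VaR = 2.326 × 2.294% = 5.336%; on $30,000,000 that is $1,600,800.

$1,601,000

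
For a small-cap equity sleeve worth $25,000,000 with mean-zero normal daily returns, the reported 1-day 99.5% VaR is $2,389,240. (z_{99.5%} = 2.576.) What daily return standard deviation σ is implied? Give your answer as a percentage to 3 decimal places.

3.710%

VaR as a fraction: $2,389,240 / $25,000,000 = 9.557%.
σ = VaR / z = 9.557% / 2.576 = 3.710%.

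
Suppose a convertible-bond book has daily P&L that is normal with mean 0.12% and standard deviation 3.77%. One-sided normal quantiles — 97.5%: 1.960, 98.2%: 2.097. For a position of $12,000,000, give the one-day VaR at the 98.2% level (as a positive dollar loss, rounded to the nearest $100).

VaR = −μ + z·σ = −(0.12%) + 2.097 × 3.77% = 7.786%.
On $12,000,000: 0.07786 × $12,000,000 = $934,320.

$934,300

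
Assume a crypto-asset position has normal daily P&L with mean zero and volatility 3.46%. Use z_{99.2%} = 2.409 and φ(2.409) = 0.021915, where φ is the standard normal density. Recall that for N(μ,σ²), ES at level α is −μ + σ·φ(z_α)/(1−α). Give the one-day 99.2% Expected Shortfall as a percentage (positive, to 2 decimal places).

9.48%

Tail multiplier: φ(z)/(1−α) = 0.021915 / 0.008 = 2.739.
ES = 3.46% × 2.739 = 9.477%.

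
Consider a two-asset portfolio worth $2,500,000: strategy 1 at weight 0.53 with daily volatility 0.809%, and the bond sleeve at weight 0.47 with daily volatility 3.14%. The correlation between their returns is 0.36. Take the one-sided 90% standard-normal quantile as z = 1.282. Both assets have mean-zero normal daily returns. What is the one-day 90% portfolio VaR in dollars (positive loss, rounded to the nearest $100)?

$53,800

σ_p² = 0.53²·0.809² + 0.47²·3.14² + 2·0.36·0.53·0.47·0.809·3.14 = 2.8174 (%²).
σ_p = √2.8174 = 1.679%.
VaR = 1.282 × 1.679% = 2.152%; on $2,500,000 that is $53,800.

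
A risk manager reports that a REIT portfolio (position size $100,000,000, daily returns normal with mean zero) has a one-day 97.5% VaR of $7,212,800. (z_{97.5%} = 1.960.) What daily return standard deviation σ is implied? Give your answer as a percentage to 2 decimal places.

VaR as a fraction: $7,212,800 / $100,000,000 = 7.213%.
σ = VaR / z = 7.213% / 1.960 = 3.680%.

3.68%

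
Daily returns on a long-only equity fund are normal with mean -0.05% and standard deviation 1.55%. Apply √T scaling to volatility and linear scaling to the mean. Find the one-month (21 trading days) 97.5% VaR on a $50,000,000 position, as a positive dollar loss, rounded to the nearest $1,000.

$7,486,000

At 97.5%, z = 1.960.
σ_{21d} = 1.55% × √21 = 7.103%; μ_{21d} = 21 × -0.05% = -1.050%.
VaR = −(-1.050%) + 1.960 × 7.103% = 14.972%.
On $50,000,000: 0.14972 × $50,000,000 = $7,486,000.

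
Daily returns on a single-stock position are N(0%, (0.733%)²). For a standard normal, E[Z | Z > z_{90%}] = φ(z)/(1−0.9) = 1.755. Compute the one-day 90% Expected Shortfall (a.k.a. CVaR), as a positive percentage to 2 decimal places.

1.29%

ES = 0.733% × 1.755 = 1.286%.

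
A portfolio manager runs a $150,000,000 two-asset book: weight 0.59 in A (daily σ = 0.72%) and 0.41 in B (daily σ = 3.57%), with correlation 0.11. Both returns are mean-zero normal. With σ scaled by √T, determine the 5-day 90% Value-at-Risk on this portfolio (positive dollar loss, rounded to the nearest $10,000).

$6,740,000

σ_p = √(0.59²·0.72² + 0.41²·3.57² + 2·0.11·0.59·0.41·0.72·3.57) = 1.568%.
σ_{5d} = 1.568% × √5 = 3.506%.
z(90%) = 1.282.
VaR = 1.282 × 3.506% = 4.495%; on $150,000,000 that is $6,742,500.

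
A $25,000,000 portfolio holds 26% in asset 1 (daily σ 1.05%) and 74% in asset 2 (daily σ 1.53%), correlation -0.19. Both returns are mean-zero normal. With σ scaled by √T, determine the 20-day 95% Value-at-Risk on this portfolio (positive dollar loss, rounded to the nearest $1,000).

$2,047,000

σ_p = √(0.26²·1.05² + 0.74²·1.53² + 2·-0.19·0.26·0.74·1.05·1.53) = 1.113%.
σ_{20d} = 1.113% × √20 = 4.977%.
z(95%) = 1.645.
VaR = 1.645 × 4.977% = 8.187%; on $25,000,000 that is $2,046,750.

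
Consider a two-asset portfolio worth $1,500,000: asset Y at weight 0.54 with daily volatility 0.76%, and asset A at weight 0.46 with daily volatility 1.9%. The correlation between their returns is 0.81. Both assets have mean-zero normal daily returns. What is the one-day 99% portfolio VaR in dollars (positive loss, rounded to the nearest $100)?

σ_p² = 0.54²·0.76² + 0.46²·1.9² + 2·0.81·0.54·0.46·0.76·1.9 = 1.5134 (%²).
σ_p = √1.5134 = 1.230%.
At 99%, z = 2.326.
VaR = 2.326 × 1.230% = 2.861%; on $1,500,000 that is $42,915.

$42,900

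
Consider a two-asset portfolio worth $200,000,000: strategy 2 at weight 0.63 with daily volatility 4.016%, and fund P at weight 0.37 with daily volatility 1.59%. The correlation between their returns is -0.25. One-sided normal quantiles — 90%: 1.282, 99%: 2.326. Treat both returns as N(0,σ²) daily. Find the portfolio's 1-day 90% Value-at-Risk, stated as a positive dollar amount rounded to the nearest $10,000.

σ_p² = 0.63²·4.016² + 0.37²·1.59² + 2·-0.25·0.63·0.37·4.016·1.59 = 6.0032 (%²).
σ_p = √6.0032 = 2.450%.
VaR = 1.282 × 2.450% = 3.141%; on $200,000,000 that is $6,282,000.

$6,280,000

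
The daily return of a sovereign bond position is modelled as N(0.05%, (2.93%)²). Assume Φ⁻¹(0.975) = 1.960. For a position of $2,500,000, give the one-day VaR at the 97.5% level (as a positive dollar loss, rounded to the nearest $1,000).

VaR = −μ + z·σ = −(0.05%) + 1.960 × 2.93% = 5.693%.
On $2,500,000: 0.05693 × $2,500,000 = $142,325.

$142,000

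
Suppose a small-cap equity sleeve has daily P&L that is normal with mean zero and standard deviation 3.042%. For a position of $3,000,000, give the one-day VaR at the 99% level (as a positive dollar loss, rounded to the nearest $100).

At 99% one-sided, z = 2.326.
VaR = z·σ = 2.326 × 3.042% = 7.076%.
On $3,000,000: 0.07076 × $3,000,000 = $212,280.

$212,300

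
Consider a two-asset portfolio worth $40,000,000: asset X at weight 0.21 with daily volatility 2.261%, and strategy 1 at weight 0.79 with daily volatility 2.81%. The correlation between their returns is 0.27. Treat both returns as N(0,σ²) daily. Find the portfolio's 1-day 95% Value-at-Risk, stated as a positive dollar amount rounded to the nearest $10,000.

σ_p² = 0.21²·2.261² + 0.79²·2.81² + 2·0.27·0.21·0.79·2.261·2.81 = 5.7226 (%²).
σ_p = √5.7226 = 2.392%.
At 95%, z = 1.645.
VaR = 1.645 × 2.392% = 3.935%; on $40,000,000 that is $1,574,000.

$1,570,000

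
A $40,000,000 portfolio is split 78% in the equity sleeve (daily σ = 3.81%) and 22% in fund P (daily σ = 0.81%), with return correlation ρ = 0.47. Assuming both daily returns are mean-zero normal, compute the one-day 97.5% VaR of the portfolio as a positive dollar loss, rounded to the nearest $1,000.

σ_p² = 0.78²·3.81² + 0.22²·0.81² + 2·0.47·0.78·0.22·3.81·0.81 = 9.3612 (%²).
σ_p = √9.3612 = 3.060%.
At 97.5%, z = 1.960.
VaR = 1.960 × 3.060% = 5.998%; on $40,000,000 that is $2,399,200.

$2,399,000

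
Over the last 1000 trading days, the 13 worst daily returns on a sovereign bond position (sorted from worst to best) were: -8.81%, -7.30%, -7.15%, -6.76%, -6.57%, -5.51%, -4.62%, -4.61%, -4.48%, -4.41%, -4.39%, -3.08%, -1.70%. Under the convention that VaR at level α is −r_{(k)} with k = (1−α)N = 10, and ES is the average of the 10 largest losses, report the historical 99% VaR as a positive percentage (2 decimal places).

k = 10; the 10th lowest return is -4.41%, so VaR = 4.41%.

4.41%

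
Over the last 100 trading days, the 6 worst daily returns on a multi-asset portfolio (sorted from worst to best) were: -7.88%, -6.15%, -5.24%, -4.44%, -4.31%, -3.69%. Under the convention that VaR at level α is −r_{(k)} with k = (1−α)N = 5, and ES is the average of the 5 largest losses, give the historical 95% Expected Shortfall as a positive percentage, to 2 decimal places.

The 5 worst returns sum to -28.02%.
ES = −(-28.02%) / 5 = 5.604% ≈ 5.60%.

5.60%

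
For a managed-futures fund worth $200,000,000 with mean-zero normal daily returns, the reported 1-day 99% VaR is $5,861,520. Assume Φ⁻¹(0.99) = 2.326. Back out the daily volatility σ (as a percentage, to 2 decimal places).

1.26%

VaR as a fraction: $5,861,520 / $200,000,000 = 2.931%.
σ = VaR / z = 2.931% / 2.326 = 1.260%.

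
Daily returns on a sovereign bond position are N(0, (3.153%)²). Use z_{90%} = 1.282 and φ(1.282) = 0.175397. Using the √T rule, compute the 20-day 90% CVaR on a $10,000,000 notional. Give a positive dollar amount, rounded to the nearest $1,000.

σ_{20d} = 3.153% × √20 = 14.101%.
ES multiplier = φ(z)/(1−α) = 0.175397/0.1 = 1.754.
ES = 14.101% × 1.754 = 24.733%; on $10,000,000: $2,473,300.

$2,473,000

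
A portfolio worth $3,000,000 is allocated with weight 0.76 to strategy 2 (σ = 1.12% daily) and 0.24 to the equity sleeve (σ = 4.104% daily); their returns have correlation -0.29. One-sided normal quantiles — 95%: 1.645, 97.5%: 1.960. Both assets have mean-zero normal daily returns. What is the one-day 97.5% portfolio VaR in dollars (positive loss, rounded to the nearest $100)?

$64,600

σ_p² = 0.76²·1.12² + 0.24²·4.104² + 2·-0.29·0.76·0.24·1.12·4.104 = 1.2084 (%²).
σ_p = √1.2084 = 1.099%.
VaR = 1.960 × 1.099% = 2.154%; on $3,000,000 that is $64,620.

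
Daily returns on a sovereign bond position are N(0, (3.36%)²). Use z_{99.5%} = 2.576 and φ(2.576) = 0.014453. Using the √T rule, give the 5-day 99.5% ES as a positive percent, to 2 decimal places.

σ_{5d} = 3.36% × √5 = 7.513%.
ES multiplier = φ(z)/(1−α) = 0.014453/0.005 = 2.891.
ES = 7.513% × 2.891 = 21.720%.

21.72%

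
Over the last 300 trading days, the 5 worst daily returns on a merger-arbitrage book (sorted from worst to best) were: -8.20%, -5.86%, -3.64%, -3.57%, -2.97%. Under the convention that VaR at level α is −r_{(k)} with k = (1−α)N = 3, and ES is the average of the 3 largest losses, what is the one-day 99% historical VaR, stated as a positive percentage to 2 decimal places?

3.64%

k = 3; the 3rd lowest return is -3.64%, so VaR = 3.64%.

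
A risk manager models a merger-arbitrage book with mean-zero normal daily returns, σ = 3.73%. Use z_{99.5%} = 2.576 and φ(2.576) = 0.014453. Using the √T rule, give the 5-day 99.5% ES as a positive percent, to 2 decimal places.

24.11%

σ_{5d} = 3.73% × √5 = 8.341%.
ES multiplier = φ(z)/(1−α) = 0.014453/0.005 = 2.891.
ES = 8.341% × 2.891 = 24.114%.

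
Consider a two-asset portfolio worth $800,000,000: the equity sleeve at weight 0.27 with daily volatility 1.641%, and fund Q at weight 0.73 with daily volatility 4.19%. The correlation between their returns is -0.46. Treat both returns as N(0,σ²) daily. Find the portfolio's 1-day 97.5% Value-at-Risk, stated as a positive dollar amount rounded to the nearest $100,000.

σ_p² = 0.27²·1.641² + 0.73²·4.19² + 2·-0.46·0.27·0.73·1.641·4.19 = 8.3052 (%²).
σ_p = √8.3052 = 2.882%.
At 97.5%, z = 1.960.
VaR = 1.960 × 2.882% = 5.649%; on $800,000,000 that is $45,192,000.

$45,200,000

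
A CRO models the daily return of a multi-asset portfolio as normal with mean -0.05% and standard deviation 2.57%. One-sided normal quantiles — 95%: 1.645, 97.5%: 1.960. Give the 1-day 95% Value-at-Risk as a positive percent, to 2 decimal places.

VaR = −μ + z·σ = −(-0.05%) + 1.645 × 2.57% = 4.278%.

4.28%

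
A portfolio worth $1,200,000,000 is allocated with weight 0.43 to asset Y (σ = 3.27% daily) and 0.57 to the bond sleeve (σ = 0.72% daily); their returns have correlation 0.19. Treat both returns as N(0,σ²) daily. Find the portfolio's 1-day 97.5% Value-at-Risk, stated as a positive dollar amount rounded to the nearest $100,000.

σ_p² = 0.43²·3.27² + 0.57²·0.72² + 2·0.19·0.43·0.57·3.27·0.72 = 2.3648 (%²).
σ_p = √2.3648 = 1.538%.
At 97.5%, z = 1.960.
VaR = 1.960 × 1.538% = 3.014%; on $1,200,000,000 that is $36,168,000.

$36,200,000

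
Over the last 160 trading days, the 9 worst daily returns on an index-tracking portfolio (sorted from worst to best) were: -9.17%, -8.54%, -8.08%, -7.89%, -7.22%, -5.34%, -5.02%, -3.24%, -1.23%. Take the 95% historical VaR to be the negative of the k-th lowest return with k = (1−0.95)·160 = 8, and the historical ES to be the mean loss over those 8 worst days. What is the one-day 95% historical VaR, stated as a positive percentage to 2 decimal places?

k = 8; the 8th lowest return is -3.24%, so VaR = 3.24%.

3.24%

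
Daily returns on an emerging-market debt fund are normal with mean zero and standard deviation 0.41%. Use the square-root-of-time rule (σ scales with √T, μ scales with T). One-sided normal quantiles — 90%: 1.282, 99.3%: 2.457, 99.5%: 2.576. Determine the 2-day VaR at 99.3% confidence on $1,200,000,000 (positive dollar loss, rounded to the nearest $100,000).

$17,100,000

σ_{2d} = 0.41% × √2 = 0.580%.
VaR = 2.457 × 0.580% = 1.425%.
On $1,200,000,000: 0.01425 × $1,200,000,000 = $17,100,000.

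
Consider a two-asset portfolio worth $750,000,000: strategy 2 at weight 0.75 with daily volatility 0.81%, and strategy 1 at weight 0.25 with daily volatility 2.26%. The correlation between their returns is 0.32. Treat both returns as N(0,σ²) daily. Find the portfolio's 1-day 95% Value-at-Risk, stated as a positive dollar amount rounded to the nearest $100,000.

$11,800,000

σ_p² = 0.75²·0.81² + 0.25²·2.26² + 2·0.32·0.75·0.25·0.81·2.26 = 0.9080 (%²).
σ_p = √0.9080 = 0.953%.
At 95%, z = 1.645.
VaR = 1.645 × 0.953% = 1.568%; on $750,000,000 that is $11,760,000.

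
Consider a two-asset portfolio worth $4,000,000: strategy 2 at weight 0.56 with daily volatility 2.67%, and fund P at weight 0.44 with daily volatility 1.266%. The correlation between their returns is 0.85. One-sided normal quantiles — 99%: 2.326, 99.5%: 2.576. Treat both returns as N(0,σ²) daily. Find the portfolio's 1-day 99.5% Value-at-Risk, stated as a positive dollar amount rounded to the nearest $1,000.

σ_p² = 0.56²·2.67² + 0.44²·1.266² + 2·0.85·0.56·0.44·2.67·1.266 = 3.9618 (%²).
σ_p = √3.9618 = 1.990%.
VaR = 2.576 × 1.990% = 5.126%; on $4,000,000 that is $205,040.

$205,000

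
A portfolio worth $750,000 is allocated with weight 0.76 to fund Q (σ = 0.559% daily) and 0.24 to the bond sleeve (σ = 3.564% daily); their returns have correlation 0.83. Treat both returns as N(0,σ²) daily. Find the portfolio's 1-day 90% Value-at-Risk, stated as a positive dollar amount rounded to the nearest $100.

σ_p² = 0.76²·0.559² + 0.24²·3.564² + 2·0.83·0.76·0.24·0.559·3.564 = 1.5154 (%²).
σ_p = √1.5154 = 1.231%.
At 90%, z = 1.282.
VaR = 1.282 × 1.231% = 1.578%; on $750,000 that is $11,835.

$11,800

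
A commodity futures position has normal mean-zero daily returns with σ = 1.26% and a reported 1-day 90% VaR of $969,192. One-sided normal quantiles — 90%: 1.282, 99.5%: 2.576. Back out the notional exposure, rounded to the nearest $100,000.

$60,000,000

VaR as a fraction of value: z·σ = 1.282 × 1.26% = 1.61532%.
Position = $969,192 / 0.0161532 = $60,000,000.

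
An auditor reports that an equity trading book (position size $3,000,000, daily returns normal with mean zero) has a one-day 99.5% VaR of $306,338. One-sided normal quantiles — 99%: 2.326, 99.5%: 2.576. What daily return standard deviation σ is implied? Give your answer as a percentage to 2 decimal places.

VaR as a fraction: $306,338 / $3,000,000 = 10.211%.
σ = VaR / z = 10.211% / 2.576 = 3.964%.

3.96%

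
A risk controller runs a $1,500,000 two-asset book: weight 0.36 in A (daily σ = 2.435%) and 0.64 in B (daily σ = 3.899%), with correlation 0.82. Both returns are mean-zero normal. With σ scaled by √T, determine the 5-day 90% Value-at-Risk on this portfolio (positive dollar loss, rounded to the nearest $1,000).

$140,000

σ_p = √(0.36²·2.435² + 0.64²·3.899² + 2·0.82·0.36·0.64·2.435·3.899) = 3.253%.
σ_{5d} = 3.253% × √5 = 7.274%.
z(90%) = 1.282.
VaR = 1.282 × 7.274% = 9.325%; on $1,500,000 that is $139,875.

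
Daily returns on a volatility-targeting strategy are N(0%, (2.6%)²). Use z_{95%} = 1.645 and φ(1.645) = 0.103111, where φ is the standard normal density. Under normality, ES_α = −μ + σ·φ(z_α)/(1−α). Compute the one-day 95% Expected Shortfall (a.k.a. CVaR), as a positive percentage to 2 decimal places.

5.36%

Tail multiplier: φ(z)/(1−α) = 0.103111 / 0.05 = 2.062.
ES = 2.6% × 2.062 = 5.361%.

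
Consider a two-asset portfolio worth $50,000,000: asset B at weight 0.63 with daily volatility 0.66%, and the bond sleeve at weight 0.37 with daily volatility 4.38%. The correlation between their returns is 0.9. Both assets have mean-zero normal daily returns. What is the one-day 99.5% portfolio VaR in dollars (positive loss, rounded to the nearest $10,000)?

σ_p² = 0.63²·0.66² + 0.37²·4.38² + 2·0.9·0.63·0.37·0.66·4.38 = 4.0122 (%²).
σ_p = √4.0122 = 2.003%.
At 99.5%, z = 2.576.
VaR = 2.576 × 2.003% = 5.160%; on $50,000,000 that is $2,580,000.

$2,580,000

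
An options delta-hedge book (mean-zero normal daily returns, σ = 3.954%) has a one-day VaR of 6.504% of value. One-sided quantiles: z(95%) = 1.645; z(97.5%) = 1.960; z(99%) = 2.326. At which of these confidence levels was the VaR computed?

95%

Implied z = VaR/σ = 6.504 / 3.954 = 1.645.
This matches z(95%) = 1.645.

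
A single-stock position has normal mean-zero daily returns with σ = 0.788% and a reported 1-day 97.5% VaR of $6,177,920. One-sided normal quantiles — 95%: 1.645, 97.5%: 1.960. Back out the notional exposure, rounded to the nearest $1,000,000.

$400,000,000

VaR as a fraction of value: z·σ = 1.960 × 0.788% = 1.54448%.
Position = $6,177,920 / 0.0154448 = $400,000,000.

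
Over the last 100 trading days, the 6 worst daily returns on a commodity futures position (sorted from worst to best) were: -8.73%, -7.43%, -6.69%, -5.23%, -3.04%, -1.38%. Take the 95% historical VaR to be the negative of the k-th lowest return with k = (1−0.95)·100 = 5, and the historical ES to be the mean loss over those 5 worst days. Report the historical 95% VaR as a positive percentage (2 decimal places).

k = 5; the 5th lowest return is -3.04%, so VaR = 3.04%.

3.04%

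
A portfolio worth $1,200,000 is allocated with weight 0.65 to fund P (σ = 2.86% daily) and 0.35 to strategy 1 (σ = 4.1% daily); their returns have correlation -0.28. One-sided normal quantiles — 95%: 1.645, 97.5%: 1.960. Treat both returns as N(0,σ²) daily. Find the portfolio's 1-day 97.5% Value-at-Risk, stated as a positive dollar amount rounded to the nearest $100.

σ_p² = 0.65²·2.86² + 0.35²·4.1² + 2·-0.28·0.65·0.35·2.86·4.1 = 4.0212 (%²).
σ_p = √4.0212 = 2.005%.
VaR = 1.960 × 2.005% = 3.930%; on $1,200,000 that is $47,160.

$47,200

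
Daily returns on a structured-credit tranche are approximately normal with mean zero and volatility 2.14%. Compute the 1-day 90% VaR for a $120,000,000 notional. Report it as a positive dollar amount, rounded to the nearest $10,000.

At 90% one-sided, z = 1.282.
VaR = z·σ = 1.282 × 2.14% = 2.743%.
On $120,000,000: 0.02743 × $120,000,000 = $3,291,600.

$3,290,000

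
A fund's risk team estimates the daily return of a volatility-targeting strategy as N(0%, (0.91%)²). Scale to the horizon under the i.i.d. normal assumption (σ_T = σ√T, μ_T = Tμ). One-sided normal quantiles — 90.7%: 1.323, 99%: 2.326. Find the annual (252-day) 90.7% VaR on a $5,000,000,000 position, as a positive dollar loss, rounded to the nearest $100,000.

σ_{252d} = 0.91% × √252 = 14.446%.
VaR = 1.323 × 14.446% = 19.112%.
On $5,000,000,000: 0.19112 × $5,000,000,000 = $955,600,000.

$955,600,000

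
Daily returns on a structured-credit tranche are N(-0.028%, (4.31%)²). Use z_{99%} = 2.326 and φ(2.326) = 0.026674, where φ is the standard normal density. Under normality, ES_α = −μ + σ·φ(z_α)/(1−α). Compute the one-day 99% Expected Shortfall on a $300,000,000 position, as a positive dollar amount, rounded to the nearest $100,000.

Tail multiplier: φ(z)/(1−α) = 0.026674 / 0.01 = 2.667.
ES = −(-0.028%) + 4.31% × 2.667 = 11.523%.
On $300,000,000: 0.11523 × $300,000,000 = $34,569,000.

$34,600,000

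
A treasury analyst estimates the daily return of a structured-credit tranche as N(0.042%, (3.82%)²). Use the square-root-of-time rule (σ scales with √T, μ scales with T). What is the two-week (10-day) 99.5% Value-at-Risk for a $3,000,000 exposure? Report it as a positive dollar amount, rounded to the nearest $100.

$920,900

At 99.5%, z = 2.576.
σ_{10d} = 3.82% × √10 = 12.080%; μ_{10d} = 10 × 0.042% = 0.420%.
VaR = −(0.420%) + 2.576 × 12.080% = 30.698%.
On $3,000,000: 0.30698 × $3,000,000 = $920,940.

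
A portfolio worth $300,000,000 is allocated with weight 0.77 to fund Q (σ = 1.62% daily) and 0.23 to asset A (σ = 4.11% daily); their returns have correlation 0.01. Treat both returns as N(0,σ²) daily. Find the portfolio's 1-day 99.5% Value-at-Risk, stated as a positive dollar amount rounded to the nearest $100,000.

σ_p² = 0.77²·1.62² + 0.23²·4.11² + 2·0.01·0.77·0.23·1.62·4.11 = 2.4732 (%²).
σ_p = √2.4732 = 1.573%.
At 99.5%, z = 2.576.
VaR = 2.576 × 1.573% = 4.052%; on $300,000,000 that is $12,156,000.

$12,200,000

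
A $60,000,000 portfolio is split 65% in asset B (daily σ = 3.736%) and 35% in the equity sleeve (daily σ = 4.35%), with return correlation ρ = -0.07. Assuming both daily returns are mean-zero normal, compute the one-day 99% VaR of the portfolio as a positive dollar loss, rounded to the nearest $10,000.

$3,870,000

σ_p² = 0.65²·3.736² + 0.35²·4.35² + 2·-0.07·0.65·0.35·3.736·4.35 = 7.6975 (%²).
σ_p = √7.6975 = 2.774%.
At 99%, z = 2.326.
VaR = 2.326 × 2.774% = 6.452%; on $60,000,000 that is $3,871,200.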